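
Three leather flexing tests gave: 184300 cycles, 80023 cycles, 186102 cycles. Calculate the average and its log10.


Average = (184300 + 80023 + 186102) / 3 = 150142 cycles
log10(150142) = 5.18


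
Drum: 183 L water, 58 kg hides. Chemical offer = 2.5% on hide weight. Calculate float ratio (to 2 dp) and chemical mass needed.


Float ratio = 3.16
Chemical needed = 1.45 kg


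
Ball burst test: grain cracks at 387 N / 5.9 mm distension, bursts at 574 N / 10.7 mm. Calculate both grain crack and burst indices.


Crack index = 65.6 N/mm
Burst index = 53.6 N/mm


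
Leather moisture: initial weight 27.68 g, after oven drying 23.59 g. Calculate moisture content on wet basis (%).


Moisture = 27.68 - 23.59 = 4.09 g
MC = 4.09 / 27.68 x 100 = 14.8%


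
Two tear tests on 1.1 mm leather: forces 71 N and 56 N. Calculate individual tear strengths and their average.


Tear 1 = 64.5 N/mm
Tear 2 = 50.9 N/mm
Average = 57.7 N/mm


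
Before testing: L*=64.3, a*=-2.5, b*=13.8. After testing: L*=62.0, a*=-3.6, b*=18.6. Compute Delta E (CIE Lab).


dL = 62.0 - 64.3 = -2.3
da = -3.6 - (-2.5) = -1.1
db = 18.6 - 13.8 = 4.8
dE = sqrt((-2.3)^2 + (-1.1)^2 + (4.8)^2) = 5.44


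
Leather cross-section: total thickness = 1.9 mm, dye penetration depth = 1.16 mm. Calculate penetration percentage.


Penetration% = 1.16 / 1.9 x 100
Penetration = 61.1%


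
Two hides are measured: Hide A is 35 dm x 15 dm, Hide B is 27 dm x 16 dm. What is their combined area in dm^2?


957 dm^2

Hide A area = 35 x 15 = 525 dm^2
Hide B area = 27 x 16 = 432 dm^2
Total = 525 + 432 = 957 dm^2


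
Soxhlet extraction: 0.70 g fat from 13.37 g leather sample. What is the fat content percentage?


Fat content = 0.70 / 13.37 x 100
Fat = 5.2%


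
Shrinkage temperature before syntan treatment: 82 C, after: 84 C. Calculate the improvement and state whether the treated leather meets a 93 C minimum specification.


Improvement = 84 - 82 = 2 C
Spec check: 84 C >= 93 C? No


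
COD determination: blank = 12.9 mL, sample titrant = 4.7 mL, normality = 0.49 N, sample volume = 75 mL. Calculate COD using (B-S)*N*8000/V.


428.6 mg/L


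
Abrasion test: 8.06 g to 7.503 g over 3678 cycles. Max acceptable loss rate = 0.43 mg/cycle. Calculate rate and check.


Loss = 8.06 - 7.503 = 0.557 g
Rate = 0.557 g / 3678 cycles x 1000 = 0.151 mg/cycle
Max = 0.43 mg/cycle
Passes: Yes


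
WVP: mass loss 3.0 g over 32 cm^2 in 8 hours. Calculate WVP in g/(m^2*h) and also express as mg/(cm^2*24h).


WVP = 117.19 g/(m^2*h)
Daily rate = 281.25 mg/(cm^2*24h)

WVP = 3.0 / (32 x 8) x 10000 = 117.19 g/(m^2*h)
Mass loss in mg = 3.0 x 1000 = 3000 mg
Per cm^2 per 24h in mg: 3000 x 24 / (32 x 8) = 72000 / 256 = 281.25 mg/(cm^2*24h)


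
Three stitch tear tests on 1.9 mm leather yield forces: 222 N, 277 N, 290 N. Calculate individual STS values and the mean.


STS1 = 116.8 N/mm
STS2 = 145.8 N/mm
STS3 = 152.6 N/mm
Mean = 138.4 N/mm

STS1 = 222 / 1.9 = 116.8 N/mm
STS2 = 277 / 1.9 = 145.8 N/mm
STS3 = 290 / 1.9 = 152.6 N/mm
Mean = (116.8 + 145.8 + 152.6) / 3 = 138.4 N/mm


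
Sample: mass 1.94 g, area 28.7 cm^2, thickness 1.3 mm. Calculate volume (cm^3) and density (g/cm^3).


Volume = 3.731 cm^3
Density = 0.520 g/cm^3


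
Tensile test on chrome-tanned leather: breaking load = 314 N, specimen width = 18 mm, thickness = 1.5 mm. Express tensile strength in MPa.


Cross-section = 18 x 1.5 = 27.0 mm^2
TS = 314 / 27.0 = 11.63 MPa
(1 N/mm^2 = 1 MPa)


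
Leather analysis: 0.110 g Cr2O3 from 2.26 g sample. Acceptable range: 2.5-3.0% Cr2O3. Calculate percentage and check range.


Cr2O3% = 0.110 / 2.26 x 100 = 4.87%
Acceptable range: 2.5 to 3.0%
Within range: No


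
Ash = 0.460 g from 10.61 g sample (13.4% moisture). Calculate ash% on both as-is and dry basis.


As-is ash = 4.34%
Dry-basis ash = 5.01%


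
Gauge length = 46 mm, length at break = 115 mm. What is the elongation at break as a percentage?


150.0%

Extension = 115 - 46 = 69 mm
Elongation = 69 / 46 x 100 = 150.0%


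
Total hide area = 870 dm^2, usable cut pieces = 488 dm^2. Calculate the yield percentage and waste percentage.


Yield = 488 / 870 x 100 = 56.1%
Waste = 870 - 488 = 382 dm^2
Waste% = 100 - 56.1 = 43.9%


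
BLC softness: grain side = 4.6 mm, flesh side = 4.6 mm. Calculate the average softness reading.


4.60 mm


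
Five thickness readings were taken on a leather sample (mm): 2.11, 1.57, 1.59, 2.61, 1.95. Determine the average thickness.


Sum = 2.11 + 1.57 + 1.59 + 2.61 + 1.95 = 9.83
Average = 9.83 / 5 = 1.97 mm


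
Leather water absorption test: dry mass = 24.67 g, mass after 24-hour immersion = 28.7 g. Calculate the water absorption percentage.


Water absorbed = 28.7 - 24.67 = 4.03 g
WA% = 4.03 / 24.67 x 100 = 16.3%


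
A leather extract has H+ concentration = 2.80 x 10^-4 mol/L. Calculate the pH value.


pH = -log10[H+]
pH = -log10(2.80 x 10^-4) = 3.55


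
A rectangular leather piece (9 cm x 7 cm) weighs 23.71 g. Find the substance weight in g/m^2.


Area = 9 x 7 = 63 cm^2
SW = 23.71 / 63 x 10000 = 3763.5 g/m^2


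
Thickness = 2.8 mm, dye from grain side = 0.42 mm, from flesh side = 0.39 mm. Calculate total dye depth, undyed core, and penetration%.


Total dyed = 0.81 mm
Undyed core = 1.99 mm
Penetration = 28.9%

Total dyed = 0.42 + 0.39 = 0.81 mm
Undyed core = 2.8 - 0.81 = 1.99 mm
Penetration = 0.81 / 2.8 x 100 = 28.9%


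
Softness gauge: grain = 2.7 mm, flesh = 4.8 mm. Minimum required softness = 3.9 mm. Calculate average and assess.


Average = (2.7 + 4.8) / 2 = 3.75 mm
Minimum = 3.9 mm
Meets requirement: No


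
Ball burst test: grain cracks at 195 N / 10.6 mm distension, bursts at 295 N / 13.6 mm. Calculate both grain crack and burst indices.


Crack index = 195 / 10.6 = 18.4 N/mm
Burst index = 295 / 13.6 = 21.7 N/mm


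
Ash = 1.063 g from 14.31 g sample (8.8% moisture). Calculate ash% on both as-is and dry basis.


As-is ash = 7.43%
Dry-basis ash = 8.15%


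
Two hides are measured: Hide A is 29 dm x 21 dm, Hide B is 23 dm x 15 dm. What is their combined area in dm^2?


Hide A area = 29 x 21 = 609 dm^2
Hide B area = 23 x 15 = 345 dm^2
Total = 609 + 345 = 954 dm^2


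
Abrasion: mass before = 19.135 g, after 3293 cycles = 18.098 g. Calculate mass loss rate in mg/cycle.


0.315 mg/cycle

Mass loss = 19.135 - 18.098 = 1.037 g
Rate = 1.037 / 3293 x 1000 = 0.315 mg/cycle


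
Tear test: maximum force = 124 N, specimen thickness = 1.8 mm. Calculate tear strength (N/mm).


68.9 N/mm


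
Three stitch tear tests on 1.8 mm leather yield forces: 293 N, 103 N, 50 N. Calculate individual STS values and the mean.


STS1 = 162.8 N/mm
STS2 = 57.2 N/mm
STS3 = 27.8 N/mm
Mean = 82.6 N/mm


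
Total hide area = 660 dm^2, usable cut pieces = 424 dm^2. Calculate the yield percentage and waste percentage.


Yield = 424 / 660 x 100 = 64.2%
Waste = 660 - 424 = 236 dm^2
Waste% = 100 - 64.2 = 35.8%


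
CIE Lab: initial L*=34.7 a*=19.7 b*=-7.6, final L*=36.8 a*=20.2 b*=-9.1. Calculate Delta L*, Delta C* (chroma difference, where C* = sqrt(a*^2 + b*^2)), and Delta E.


Delta L* = 36.8 - 34.7 = 2.1
C1* = sqrt((19.7)^2 + (-7.6)^2) = 21.115
C2* = sqrt((20.2)^2 + (-9.1)^2) = 22.155
Delta C* = 22.155 - 21.115 = 1.04
Delta E = sqrt((2.1)^2 + (0.5)^2 + (-1.5)^2) = 2.63


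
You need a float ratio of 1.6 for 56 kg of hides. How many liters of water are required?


Water = hide weight x target ratio
Water = 56 x 1.6 = 89.6 L


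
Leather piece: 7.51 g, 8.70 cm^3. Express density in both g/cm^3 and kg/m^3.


0.863 g/cm^3
863 kg/m^3

Density = 7.51 / 8.70 = 0.863 g/cm^3
Convert: 0.863 x 1000 = 863 kg/m^3


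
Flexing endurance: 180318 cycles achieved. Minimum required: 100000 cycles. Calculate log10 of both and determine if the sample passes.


Achieved: log10 = 5.26
Required: log10 = 5.00
Passes: Yes

log10(180318) = 5.26
log10(100000) = 5.00
Passes: Yes


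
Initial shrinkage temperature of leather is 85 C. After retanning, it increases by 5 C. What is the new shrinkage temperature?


New Ts = 85 + 5 = 90 C


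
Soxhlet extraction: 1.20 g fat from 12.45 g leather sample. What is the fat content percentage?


Fat content = 1.20 / 12.45 x 100
Fat = 9.6%


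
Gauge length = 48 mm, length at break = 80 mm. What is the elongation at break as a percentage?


Extension = 80 - 48 = 32 mm
Elongation = 32 / 48 x 100 = 66.7%


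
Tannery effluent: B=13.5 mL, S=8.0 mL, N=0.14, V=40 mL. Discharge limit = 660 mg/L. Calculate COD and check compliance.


COD = 154.0 mg/L
Compliant: Yes

COD = (13.5 - 8.0) x 0.14 x 8000 / 40 = 154.0 mg/L
Limit: 660 mg/L
Compliant: Yes


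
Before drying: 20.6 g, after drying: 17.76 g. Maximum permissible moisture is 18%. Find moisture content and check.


MC = (20.6 - 17.76) / 20.6 x 100 = 13.8%
Maximum: 18%
Acceptable: Yes


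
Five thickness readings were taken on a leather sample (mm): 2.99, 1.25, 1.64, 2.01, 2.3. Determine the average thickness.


Sum = 2.99 + 1.25 + 1.64 + 2.01 + 2.3 = 10.19
Average = 10.19 / 5 = 2.04 mm


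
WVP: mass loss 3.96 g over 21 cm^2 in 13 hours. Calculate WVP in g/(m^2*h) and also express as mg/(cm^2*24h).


WVP = 3.96 / (21 x 13) x 10000 = 145.05 g/(m^2*h)
Mass loss in mg = 3.96 x 1000 = 3960 mg
Per cm^2 per 24h in mg: 3960 x 24 / (21 x 13) = 95040 / 273 = 348.13 mg/(cm^2*24h)


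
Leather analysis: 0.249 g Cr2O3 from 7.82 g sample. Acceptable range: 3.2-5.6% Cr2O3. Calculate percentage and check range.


Cr2O3 = 3.18%
Within range: No

Cr2O3% = 0.249 / 7.82 x 100 = 3.18%
Acceptable range: 3.2 to 5.6%
Within range: No


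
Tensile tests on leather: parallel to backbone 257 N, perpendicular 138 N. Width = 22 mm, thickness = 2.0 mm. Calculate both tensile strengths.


Parallel = 5.84 N/mm^2
Perpendicular = 3.14 N/mm^2

Area = 22 x 2.0 = 44.0 mm^2
TS (parallel) = 257 / 44.0 = 5.84 N/mm^2
TS (perpendicular) = 138 / 44.0 = 3.14 N/mm^2


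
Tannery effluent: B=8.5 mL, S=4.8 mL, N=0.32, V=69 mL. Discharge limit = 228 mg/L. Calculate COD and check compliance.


COD = 137.3 mg/L
Compliant: Yes


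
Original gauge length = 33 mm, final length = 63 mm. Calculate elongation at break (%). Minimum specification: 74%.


Elongation = 90.9%
Meets spec: Yes


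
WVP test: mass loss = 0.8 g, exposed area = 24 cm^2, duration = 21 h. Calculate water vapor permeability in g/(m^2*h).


WVP = mass_loss / (area x time) x 10000
WVP = 0.8 / (24 x 21) x 10000
WVP = 0.8 / 504 x 10000 = 15.87 g/(m^2*h)


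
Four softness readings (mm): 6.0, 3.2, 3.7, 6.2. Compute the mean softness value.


4.78 mm


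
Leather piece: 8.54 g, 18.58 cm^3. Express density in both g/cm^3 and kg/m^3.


0.460 g/cm^3
460 kg/m^3

Density = 8.54 / 18.58 = 0.460 g/cm^3
Convert: 0.460 x 1000 = 460 kg/m^3


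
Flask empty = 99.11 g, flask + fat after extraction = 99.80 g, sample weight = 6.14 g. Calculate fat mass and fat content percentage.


Fat mass = 0.69 g
Fat content = 11.2%


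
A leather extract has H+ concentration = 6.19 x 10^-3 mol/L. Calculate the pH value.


pH = 2.21

pH = -log10[H+]
pH = -log10(6.19 x 10^-3) = 2.21


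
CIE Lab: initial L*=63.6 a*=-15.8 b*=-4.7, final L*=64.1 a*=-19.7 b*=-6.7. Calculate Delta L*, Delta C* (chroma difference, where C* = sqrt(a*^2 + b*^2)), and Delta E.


Delta L* = 0.5
Delta C* = 4.32
Delta E = 4.41

Delta L* = 64.1 - 63.6 = 0.5
C1* = sqrt((-15.8)^2 + (-4.7)^2) = 16.484
C2* = sqrt((-19.7)^2 + (-6.7)^2) = 20.808
Delta C* = 20.808 - 16.484 = 4.32
Delta E = sqrt((0.5)^2 + (-3.9)^2 + (-2.0)^2) = 4.41


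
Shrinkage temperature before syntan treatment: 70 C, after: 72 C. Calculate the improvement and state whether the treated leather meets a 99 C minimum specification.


Improvement = 2 C
Meets 99 C spec: No

Improvement = 72 - 70 = 2 C
Spec check: 72 C >= 99 C? No


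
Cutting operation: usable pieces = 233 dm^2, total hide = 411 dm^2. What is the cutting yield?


56.7%

Yield = usable / total x 100
Yield = 233 / 411 x 100 = 56.7%


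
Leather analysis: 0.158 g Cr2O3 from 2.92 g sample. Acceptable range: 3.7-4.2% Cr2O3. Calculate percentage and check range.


Cr2O3% = 0.158 / 2.92 x 100 = 5.41%
Acceptable range: 3.7 to 4.2%
Within range: No


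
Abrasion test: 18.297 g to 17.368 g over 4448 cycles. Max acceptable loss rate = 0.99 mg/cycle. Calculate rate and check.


Rate = 0.209 mg/cycle
Passes: Yes


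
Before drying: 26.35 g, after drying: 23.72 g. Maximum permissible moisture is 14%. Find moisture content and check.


MC = (26.35 - 23.72) / 26.35 x 100 = 10.0%
Maximum: 14%
Acceptable: Yes


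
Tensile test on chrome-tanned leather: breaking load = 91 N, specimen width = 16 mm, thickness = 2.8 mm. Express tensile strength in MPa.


2.03 MPa


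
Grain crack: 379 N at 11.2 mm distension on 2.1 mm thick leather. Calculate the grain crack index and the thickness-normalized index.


Crack index = 33.8 N/mm
Normalized index = 16.1 N/mm per mm

Crack index = 379 / 11.2 = 33.8 N/mm
Normalized = 33.8 / 2.1 = 16.1 N/mm per mm


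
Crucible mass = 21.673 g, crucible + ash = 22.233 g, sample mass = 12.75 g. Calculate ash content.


Ash mass = 22.233 - 21.673 = 0.560 g
Ash% = 0.560 / 12.75 x 100 = 4.39%


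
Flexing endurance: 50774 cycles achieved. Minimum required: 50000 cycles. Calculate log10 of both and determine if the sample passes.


Achieved: log10 = 4.71
Required: log10 = 4.70
Passes: Yes

log10(50774) = 4.71
log10(50000) = 4.70
Passes: Yes


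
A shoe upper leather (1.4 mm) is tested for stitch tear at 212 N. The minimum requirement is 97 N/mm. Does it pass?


STS = 151.4 N/mm
Passes: Yes


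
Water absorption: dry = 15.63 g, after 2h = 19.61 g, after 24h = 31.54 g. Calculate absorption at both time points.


WA (2h) = (19.61 - 15.63) / 15.63 x 100 = 25.5%
WA (24h) = (31.54 - 15.63) / 15.63 x 100 = 101.8%


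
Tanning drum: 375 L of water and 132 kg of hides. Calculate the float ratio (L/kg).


Float ratio = water / hide weight
Ratio = 375 / 132 = 2.8


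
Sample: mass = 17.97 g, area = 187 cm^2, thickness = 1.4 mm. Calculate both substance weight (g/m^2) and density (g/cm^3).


SW = 17.97 / 187 x 10000 = 961.0 g/m^2
Volume = 187 x 1.4 / 10 = 26.18 cm^3
Density = 17.97 / 26.18 = 0.686 g/cm^3


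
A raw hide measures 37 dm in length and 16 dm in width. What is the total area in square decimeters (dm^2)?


Area = length x width
Area = 37 x 16 = 592 dm^2


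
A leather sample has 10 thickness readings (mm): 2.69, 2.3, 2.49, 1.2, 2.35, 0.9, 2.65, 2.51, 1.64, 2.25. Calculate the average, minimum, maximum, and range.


Average = 2.10 mm
Min = 0.9 mm
Max = 2.69 mm
Range = 1.79 mm

Sum = 20.98
Average = 20.98 / 10 = 2.10 mm
Minimum = 0.9 mm
Maximum = 2.69 mm
Range = 2.69 - 0.9 = 1.79 mm


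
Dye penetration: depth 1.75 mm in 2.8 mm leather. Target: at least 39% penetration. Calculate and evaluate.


Penetration = 1.75 / 2.8 x 100 = 62.5%
Target: 39%
Meets target: Yes


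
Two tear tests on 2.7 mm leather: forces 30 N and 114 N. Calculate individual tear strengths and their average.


Tear 1 = 11.1 N/mm
Tear 2 = 42.2 N/mm
Average = 26.7 N/mm

Tear 1 = 30 / 2.7 = 11.1 N/mm
Tear 2 = 114 / 2.7 = 42.2 N/mm
Average = (11.1 + 42.2) / 2 = 26.7 N/mm


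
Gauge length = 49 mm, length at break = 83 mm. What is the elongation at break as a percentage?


69.4%

Extension = 83 - 49 = 34 mm
Elongation = 34 / 49 x 100 = 69.4%


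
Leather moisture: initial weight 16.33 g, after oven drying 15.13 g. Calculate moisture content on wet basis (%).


7.3%

Moisture = 16.33 - 15.13 = 1.20 g
MC = 1.20 / 16.33 x 100 = 7.3%


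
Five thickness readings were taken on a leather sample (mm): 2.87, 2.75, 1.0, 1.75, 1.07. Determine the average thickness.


Sum = 2.87 + 2.75 + 1.0 + 1.75 + 1.07 = 9.44
Average = 9.44 / 5 = 1.89 mm


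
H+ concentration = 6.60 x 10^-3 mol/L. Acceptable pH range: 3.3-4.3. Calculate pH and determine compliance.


pH = 2.18
Compliant: No

pH = -log10(6.60 x 10^-3) = 2.18
Range: 3.3 to 4.3
Compliant: No


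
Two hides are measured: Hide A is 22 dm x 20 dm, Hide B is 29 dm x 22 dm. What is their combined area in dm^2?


1078 dm^2

Hide A area = 22 x 20 = 440 dm^2
Hide B area = 29 x 22 = 638 dm^2
Total = 440 + 638 = 1078 dm^2


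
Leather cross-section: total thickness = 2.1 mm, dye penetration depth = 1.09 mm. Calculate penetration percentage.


Penetration% = 1.09 / 2.1 x 100
Penetration = 51.9%


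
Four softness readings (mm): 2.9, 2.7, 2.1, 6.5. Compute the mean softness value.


Sum = 2.9 + 2.7 + 2.1 + 6.5
Mean = 14.2 / 4 = 3.55 mm


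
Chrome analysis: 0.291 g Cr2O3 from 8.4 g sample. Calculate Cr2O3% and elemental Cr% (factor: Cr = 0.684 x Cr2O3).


Cr2O3 = 3.46%
Cr = 2.37%

Cr2O3% = 0.291 / 8.4 x 100 = 3.46%
Cr% = 3.46 x 0.684 = 2.37%


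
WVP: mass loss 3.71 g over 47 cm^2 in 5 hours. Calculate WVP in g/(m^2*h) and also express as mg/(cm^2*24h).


WVP = 3.71 / (47 x 5) x 10000 = 157.87 g/(m^2*h)
Mass loss in mg = 3.71 x 1000 = 3710 mg
Per cm^2 per 24h in mg: 3710 x 24 / (47 x 5) = 89040 / 235 = 378.89 mg/(cm^2*24h)


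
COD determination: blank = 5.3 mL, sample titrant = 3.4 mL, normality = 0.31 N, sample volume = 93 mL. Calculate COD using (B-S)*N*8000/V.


50.7 mg/L

COD = (5.3 - 3.4) x 0.31 x 8000 / 93
COD = 1.9 x 0.31 x 8000 / 93
COD = 50.7 mg/L


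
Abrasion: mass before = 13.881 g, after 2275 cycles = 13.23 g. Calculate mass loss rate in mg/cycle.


0.286 mg/cycle

Mass loss = 13.881 - 13.23 = 0.651 g
Rate = 0.651 / 2275 x 1000 = 0.286 mg/cycle


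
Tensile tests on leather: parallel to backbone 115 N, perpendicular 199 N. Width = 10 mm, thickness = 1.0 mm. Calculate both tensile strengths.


Parallel = 11.50 N/mm^2
Perpendicular = 19.90 N/mm^2

Area = 10 x 1.0 = 10.0 mm^2
TS (parallel) = 115 / 10.0 = 11.50 N/mm^2
TS (perpendicular) = 199 / 10.0 = 19.90 N/mm^2


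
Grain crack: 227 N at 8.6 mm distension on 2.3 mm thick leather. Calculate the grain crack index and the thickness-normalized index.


Crack index = 227 / 8.6 = 26.4 N/mm
Normalized = 26.4 / 2.3 = 11.5 N/mm per mm


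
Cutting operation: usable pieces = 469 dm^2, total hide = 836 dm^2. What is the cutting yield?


Yield = usable / total x 100
Yield = 469 / 836 x 100 = 56.1%


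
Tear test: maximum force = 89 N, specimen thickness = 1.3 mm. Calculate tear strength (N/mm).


68.5 N/mm

Tear strength = force / thickness
Tear = 89 / 1.3 = 68.5 N/mm


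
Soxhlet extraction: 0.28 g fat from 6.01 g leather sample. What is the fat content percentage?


Fat content = 0.28 / 6.01 x 100
Fat = 4.7%


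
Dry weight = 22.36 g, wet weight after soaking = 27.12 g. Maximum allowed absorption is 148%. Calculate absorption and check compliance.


Absorption = 21.3%
Compliant: Yes

WA = (27.12 - 22.36) / 22.36 x 100 = 21.3%
Maximum allowed: 148%
Compliant: Yes


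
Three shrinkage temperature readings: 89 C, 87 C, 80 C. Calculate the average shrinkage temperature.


Average = (89 + 87 + 80) / 3
Average = 256 / 3 = 85.3 C


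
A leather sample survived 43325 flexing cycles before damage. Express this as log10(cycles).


log10(43325) = 4.64


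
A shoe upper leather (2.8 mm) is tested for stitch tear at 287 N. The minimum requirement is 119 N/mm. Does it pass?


STS = 287 / 2.8 = 102.5 N/mm
Minimum required: 119 N/mm
Passes: No


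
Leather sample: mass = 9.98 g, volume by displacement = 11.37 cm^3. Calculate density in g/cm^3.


Density = mass / volume
Density = 9.98 / 11.37 = 0.878 g/cm^3


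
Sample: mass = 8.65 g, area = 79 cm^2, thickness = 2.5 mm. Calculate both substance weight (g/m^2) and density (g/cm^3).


Substance weight = 1094.9 g/m^2
Density = 0.438 g/cm^3

SW = 8.65 / 79 x 10000 = 1094.9 g/m^2
Volume = 79 x 2.5 / 10 = 19.75 cm^3
Density = 8.65 / 19.75 = 0.438 g/cm^3


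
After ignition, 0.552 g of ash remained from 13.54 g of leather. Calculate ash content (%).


Ash% = 0.552 / 13.54 x 100
Ash% = 4.08%


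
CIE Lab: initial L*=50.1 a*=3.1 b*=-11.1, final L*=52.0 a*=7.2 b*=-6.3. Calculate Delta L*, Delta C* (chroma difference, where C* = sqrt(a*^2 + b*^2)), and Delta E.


Delta L* = 52.0 - 50.1 = 1.9
C1* = sqrt((3.1)^2 + (-11.1)^2) = 11.525
C2* = sqrt((7.2)^2 + (-6.3)^2) = 9.567
Delta C* = 9.567 - 11.525 = -1.96
Delta E = sqrt((1.9)^2 + (4.1)^2 + (4.8)^2) = 6.59


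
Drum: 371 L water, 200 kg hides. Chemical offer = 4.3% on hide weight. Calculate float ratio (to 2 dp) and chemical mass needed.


Float ratio = 1.86
Chemical needed = 8.6 kg

Float ratio = 371 / 200 = 1.86
Chemical = 200 x 4.3 / 100 = 8.6 kg


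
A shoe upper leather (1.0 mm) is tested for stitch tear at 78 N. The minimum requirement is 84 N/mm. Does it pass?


STS = 78 / 1.0 = 78.0 N/mm
Minimum required: 84 N/mm
Passes: No


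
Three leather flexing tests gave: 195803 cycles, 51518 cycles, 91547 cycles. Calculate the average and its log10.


Average = 112956 cycles
log10 = 5.05

Average = (195803 + 51518 + 91547) / 3 = 112956 cycles
log10(112956) = 5.05


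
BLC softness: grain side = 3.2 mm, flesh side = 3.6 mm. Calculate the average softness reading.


Average = (3.2 + 3.6) / 2
Average = 3.40 mm


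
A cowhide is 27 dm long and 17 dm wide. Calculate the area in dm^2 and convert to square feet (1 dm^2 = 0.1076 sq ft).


Area = 27 x 17 = 459 dm^2
Conversion: 459 x 0.1076 = 49.39 sq ft


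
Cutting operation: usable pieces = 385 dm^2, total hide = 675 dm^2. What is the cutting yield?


Yield = usable / total x 100
Yield = 385 / 675 x 100 = 57.0%


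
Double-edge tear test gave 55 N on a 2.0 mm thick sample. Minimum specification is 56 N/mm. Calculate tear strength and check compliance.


Tear strength = 55 / 2.0 = 27.5 N/mm
Required minimum = 56 N/mm
Compliant: No


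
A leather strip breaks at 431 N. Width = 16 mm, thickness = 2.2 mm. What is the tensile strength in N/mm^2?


Cross-sectional area = 16 x 2.2 = 35.2 mm^2
Tensile strength = 431 / 35.2 = 12.24 N/mm^2


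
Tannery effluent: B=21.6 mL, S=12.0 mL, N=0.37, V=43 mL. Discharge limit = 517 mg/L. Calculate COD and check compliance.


COD = (21.6 - 12.0) x 0.37 x 8000 / 43 = 660.8 mg/L
Limit: 517 mg/L
Compliant: No


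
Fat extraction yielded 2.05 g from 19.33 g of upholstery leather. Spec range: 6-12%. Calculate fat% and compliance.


Fat content = 10.6%
Compliant: Yes

Fat% = 2.05 / 19.33 x 100 = 10.6%
Spec range: 6-12%
Compliant: Yes


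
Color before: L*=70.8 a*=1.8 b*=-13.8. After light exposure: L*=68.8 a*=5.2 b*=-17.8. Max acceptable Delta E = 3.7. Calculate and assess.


Delta E = 5.62
Passes: No


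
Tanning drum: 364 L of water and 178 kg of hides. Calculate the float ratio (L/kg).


Float ratio = water / hide weight
Ratio = 364 / 178 = 2.0


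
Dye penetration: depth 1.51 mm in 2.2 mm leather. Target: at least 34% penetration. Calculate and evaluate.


Penetration = 68.6%
Meets target: Yes


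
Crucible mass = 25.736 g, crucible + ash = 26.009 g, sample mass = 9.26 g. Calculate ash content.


Ash mass = 26.009 - 25.736 = 0.273 g
Ash% = 0.273 / 9.26 x 100 = 2.95%


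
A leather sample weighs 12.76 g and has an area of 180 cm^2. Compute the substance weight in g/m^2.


708.9 g/m^2

Substance weight = mass / area x 10000
SW = 12.76 / 180 x 10000
SW = 708.9 g/m^2


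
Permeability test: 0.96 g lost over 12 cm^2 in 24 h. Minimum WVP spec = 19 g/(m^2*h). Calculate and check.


WVP = 0.96 / (12 x 24) x 10000 = 33.33 g/(m^2*h)
Minimum: 19 g/(m^2*h)
Meets spec: Yes


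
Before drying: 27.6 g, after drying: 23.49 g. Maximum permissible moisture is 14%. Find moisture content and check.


Moisture content = 14.9%
Acceptable: No

MC = (27.6 - 23.49) / 27.6 x 100 = 14.9%
Maximum: 14%
Acceptable: No


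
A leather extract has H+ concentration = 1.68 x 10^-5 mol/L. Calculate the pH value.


pH = -log10[H+]
pH = -log10(1.68 x 10^-5) = 4.77


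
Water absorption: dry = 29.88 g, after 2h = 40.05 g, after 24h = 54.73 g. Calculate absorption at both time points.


WA (2h) = (40.05 - 29.88) / 29.88 x 100 = 34.0%
WA (24h) = (54.73 - 29.88) / 29.88 x 100 = 83.2%


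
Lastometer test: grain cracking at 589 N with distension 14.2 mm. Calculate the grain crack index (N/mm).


41.5 N/mm


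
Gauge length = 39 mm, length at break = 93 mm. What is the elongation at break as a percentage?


138.5%

Extension = 93 - 39 = 54 mm
Elongation = 54 / 39 x 100 = 138.5%


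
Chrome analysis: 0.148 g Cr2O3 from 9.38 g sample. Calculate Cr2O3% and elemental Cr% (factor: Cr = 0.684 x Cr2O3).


Cr2O3% = 0.148 / 9.38 x 100 = 1.58%
Cr% = 1.58 x 0.684 = 1.08%


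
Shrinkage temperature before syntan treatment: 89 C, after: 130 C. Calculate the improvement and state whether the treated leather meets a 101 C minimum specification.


Improvement = 41 C
Meets 101 C spec: Yes


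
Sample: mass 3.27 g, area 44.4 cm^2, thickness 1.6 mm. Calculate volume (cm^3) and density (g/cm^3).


Thickness in cm = 1.6 / 10 = 0.16 cm
Volume = 44.4 x 0.16 = 7.104 cm^3
Density = 3.27 / 7.104 = 0.460 g/cm^3


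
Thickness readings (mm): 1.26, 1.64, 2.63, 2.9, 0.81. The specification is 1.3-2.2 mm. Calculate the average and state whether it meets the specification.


Sum = 9.24
Average = 9.24 / 5 = 1.85 mm
Specification range: 1.3 to 2.2 mm
Within spec: Yes


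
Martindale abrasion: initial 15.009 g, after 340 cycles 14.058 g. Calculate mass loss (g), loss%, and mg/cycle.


Mass loss = 0.951 g
Loss = 6.34%
Rate = 2.797 mg/cycle


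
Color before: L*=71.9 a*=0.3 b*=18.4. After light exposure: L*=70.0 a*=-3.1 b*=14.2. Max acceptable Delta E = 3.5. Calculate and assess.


dL = -1.9, da = -3.4, db = -4.2
dE = sqrt((-1.9)^2 + (-3.4)^2 + (-4.2)^2) = 5.73
Max = 3.5
Passes: No


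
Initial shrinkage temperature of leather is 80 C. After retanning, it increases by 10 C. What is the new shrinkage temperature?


90 C


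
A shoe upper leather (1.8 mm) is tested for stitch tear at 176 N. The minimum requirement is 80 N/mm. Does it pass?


STS = 97.8 N/mm
Passes: Yes

STS = 176 / 1.8 = 97.8 N/mm
Minimum required: 80 N/mm
Passes: Yes


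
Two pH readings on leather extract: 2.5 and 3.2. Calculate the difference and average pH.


Difference = |2.5 - 3.2| = 0.7
Average = (2.5 + 3.2) / 2 = 2.85


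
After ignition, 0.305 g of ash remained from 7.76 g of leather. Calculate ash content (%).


3.93%


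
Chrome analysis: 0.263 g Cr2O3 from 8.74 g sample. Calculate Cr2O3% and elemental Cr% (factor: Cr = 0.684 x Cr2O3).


Cr2O3 = 3.01%
Cr = 2.06%

Cr2O3% = 0.263 / 8.74 x 100 = 3.01%
Cr% = 3.01 x 0.684 = 2.06%


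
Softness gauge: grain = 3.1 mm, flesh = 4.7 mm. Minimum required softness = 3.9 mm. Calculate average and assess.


Average = (3.1 + 4.7) / 2 = 3.90 mm
Minimum = 3.9 mm
Meets requirement: Yes


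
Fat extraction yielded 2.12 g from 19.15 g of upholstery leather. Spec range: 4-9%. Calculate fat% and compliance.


Fat% = 2.12 / 19.15 x 100 = 11.1%
Spec range: 4-9%
Compliant: No


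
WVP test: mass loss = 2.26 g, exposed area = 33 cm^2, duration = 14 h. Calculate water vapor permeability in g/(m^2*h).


48.92 g/(m^2*h)


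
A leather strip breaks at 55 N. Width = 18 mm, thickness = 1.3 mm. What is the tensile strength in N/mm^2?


Cross-sectional area = 18 x 1.3 = 23.4 mm^2
Tensile strength = 55 / 23.4 = 2.35 N/mm^2


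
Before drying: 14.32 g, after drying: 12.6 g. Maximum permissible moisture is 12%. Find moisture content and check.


Moisture content = 12.0%
Acceptable: Yes

MC = (14.32 - 12.6) / 14.32 x 100 = 12.0%
Maximum: 12%
Acceptable: Yes


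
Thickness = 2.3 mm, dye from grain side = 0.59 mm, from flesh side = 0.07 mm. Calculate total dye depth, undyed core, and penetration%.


Total dyed = 0.59 + 0.07 = 0.66 mm
Undyed core = 2.3 - 0.66 = 1.64 mm
Penetration = 0.66 / 2.3 x 100 = 28.7%


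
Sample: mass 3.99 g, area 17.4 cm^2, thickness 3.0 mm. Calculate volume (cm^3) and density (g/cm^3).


Thickness in cm = 3.0 / 10 = 0.30 cm
Volume = 17.4 x 0.30 = 5.220 cm^3
Density = 3.99 / 5.220 = 0.764 g/cm^3


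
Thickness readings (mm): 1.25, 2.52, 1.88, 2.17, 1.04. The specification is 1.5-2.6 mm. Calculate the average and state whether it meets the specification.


Average = 1.77 mm
Within specification: Yes

Sum = 8.86
Average = 8.86 / 5 = 1.77 mm
Specification range: 1.5 to 2.6 mm
Within spec: Yes


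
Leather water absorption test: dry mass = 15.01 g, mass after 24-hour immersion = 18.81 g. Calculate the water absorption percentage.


25.3%


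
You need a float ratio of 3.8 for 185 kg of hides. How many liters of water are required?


Water = hide weight x target ratio
Water = 185 x 3.8 = 703.0 L


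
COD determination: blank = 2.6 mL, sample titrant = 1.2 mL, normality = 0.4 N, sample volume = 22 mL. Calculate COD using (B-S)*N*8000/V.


203.6 mg/L

COD = (2.6 - 1.2) x 0.4 x 8000 / 22
COD = 1.4 x 0.4 x 8000 / 22
COD = 203.6 mg/L


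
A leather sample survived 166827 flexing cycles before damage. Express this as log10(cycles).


5.22

log10(166827) = 5.22


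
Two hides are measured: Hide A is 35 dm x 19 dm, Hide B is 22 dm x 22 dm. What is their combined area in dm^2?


1149 dm^2


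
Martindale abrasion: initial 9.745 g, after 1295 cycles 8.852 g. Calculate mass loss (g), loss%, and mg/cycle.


Loss = 9.745 - 8.852 = 0.893 g
Loss% = 0.893 / 9.745 x 100 = 9.16%
Rate = 0.893 / 1295 x 1000 = 0.690 mg/cycle


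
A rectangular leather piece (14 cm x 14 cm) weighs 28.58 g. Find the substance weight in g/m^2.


Area = 14 x 14 = 196 cm^2
SW = 28.58 / 196 x 10000 = 1458.2 g/m^2


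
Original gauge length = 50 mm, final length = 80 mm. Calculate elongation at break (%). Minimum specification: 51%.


Elongation = 60.0%
Meets spec: Yes

Extension = 80 - 50 = 30 mm
Elongation = 30 / 50 x 100 = 60.0%
Minimum required: 51%
Meets specification: Yes


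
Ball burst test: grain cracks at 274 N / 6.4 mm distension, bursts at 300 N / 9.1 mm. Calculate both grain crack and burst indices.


Crack index = 274 / 6.4 = 42.8 N/mm
Burst index = 300 / 9.1 = 33.0 N/mm


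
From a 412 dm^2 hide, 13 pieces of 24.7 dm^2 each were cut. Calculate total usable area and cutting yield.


Usable area = 321.1 dm^2
Yield = 77.9%

Total usable = 13 x 24.7 = 321.1 dm^2
Yield = 321.1 / 412 x 100 = 77.9%


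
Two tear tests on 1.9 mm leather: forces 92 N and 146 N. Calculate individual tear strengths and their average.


Tear 1 = 92 / 1.9 = 48.4 N/mm
Tear 2 = 146 / 1.9 = 76.8 N/mm
Average = (48.4 + 76.8) / 2 = 62.6 N/mm


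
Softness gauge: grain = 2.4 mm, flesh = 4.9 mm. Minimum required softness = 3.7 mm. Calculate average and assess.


Average softness = 3.65 mm
Meets requirement: No


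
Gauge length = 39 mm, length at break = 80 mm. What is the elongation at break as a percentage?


105.1%

Extension = 80 - 39 = 41 mm
Elongation = 41 / 39 x 100 = 105.1%


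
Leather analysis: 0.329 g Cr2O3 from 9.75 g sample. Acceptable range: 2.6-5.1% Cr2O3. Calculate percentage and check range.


Cr2O3 = 3.37%
Within range: Yes


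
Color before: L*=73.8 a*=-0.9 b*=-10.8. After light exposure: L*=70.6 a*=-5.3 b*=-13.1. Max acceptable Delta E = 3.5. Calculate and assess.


dL = -3.2, da = -4.4, db = -2.3
dE = sqrt((-3.2)^2 + (-4.4)^2 + (-2.3)^2) = 5.91
Max = 3.5
Passes: No


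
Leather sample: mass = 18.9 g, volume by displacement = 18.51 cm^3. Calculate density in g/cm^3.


Density = mass / volume
Density = 18.9 / 18.51 = 1.021 g/cm^3


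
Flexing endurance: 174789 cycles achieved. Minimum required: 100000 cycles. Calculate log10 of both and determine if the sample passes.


Achieved: log10 = 5.24
Required: log10 = 5.00
Passes: Yes

log10(174789) = 5.24
log10(100000) = 5.00
Passes: Yes


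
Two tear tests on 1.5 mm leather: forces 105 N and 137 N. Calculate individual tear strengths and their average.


Tear 1 = 105 / 1.5 = 70.0 N/mm
Tear 2 = 137 / 1.5 = 91.3 N/mm
Average = (70.0 + 91.3) / 2 = 80.7 N/mm


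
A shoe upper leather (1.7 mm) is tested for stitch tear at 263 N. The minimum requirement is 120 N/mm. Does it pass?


STS = 154.7 N/mm
Passes: Yes


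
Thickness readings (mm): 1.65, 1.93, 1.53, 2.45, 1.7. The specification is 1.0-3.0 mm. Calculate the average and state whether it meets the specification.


Average = 1.85 mm
Within specification: Yes


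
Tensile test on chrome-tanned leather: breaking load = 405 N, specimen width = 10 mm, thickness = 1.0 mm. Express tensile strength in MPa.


Cross-section = 10 x 1.0 = 10.0 mm^2
TS = 405 / 10.0 = 40.50 MPa
(1 N/mm^2 = 1 MPa)


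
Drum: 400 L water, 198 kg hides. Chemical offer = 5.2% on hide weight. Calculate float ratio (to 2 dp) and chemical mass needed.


Float ratio = 2.02
Chemical needed = 10.296 kg


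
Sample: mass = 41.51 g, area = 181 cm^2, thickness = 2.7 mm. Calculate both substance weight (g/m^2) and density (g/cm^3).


Substance weight = 2293.4 g/m^2
Density = 0.849 g/cm^3

SW = 41.51 / 181 x 10000 = 2293.4 g/m^2
Volume = 181 x 2.7 / 10 = 48.87 cm^3
Density = 41.51 / 48.87 = 0.849 g/cm^3


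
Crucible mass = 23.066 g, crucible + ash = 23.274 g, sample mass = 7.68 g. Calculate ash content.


Ash mass = 0.208 g
Ash content = 2.71%


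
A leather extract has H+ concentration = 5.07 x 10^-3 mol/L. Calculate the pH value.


pH = -log10[H+]
pH = -log10(5.07 x 10^-3) = 2.29


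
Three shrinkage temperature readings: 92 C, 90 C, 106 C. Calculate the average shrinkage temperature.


Average = (92 + 90 + 106) / 3
Average = 288 / 3 = 96.0 C


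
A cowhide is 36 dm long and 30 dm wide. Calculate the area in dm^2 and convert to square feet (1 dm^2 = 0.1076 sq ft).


1080 dm^2
116.21 sq ft

Area = 36 x 30 = 1080 dm^2
Conversion: 1080 x 0.1076 = 116.21 sq ft


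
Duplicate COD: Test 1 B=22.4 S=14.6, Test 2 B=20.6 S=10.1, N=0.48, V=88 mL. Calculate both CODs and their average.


COD1 = 340.4 mg/L
COD2 = 458.2 mg/L
Average = 399.3 mg/L

COD1 = (22.4 - 14.6) x 0.48 x 8000 / 88 = 340.4 mg/L
COD2 = (20.6 - 10.1) x 0.48 x 8000 / 88 = 458.2 mg/L
Average = (340.4 + 458.2) / 2 = 399.3 mg/L


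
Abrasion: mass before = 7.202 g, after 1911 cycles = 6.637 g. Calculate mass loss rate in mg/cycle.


0.296 mg/cycle

Mass loss = 7.202 - 6.637 = 0.565 g
Rate = 0.565 / 1911 x 1000 = 0.296 mg/cycle


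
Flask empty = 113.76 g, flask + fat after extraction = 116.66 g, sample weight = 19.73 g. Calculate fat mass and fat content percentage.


Fat mass = 2.90 g
Fat content = 14.7%

Fat mass = 116.66 - 113.76 = 2.90 g
Fat% = 2.90 / 19.73 x 100 = 14.7%


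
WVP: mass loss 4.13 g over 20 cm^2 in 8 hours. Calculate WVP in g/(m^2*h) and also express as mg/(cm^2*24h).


WVP = 258.13 g/(m^2*h)
Daily rate = 619.50 mg/(cm^2*24h)


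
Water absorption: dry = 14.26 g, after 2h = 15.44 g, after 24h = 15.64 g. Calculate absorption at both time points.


WA (2h) = (15.44 - 14.26) / 14.26 x 100 = 8.3%
WA (24h) = (15.64 - 14.26) / 14.26 x 100 = 9.7%


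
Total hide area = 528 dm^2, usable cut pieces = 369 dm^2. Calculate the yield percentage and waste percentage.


Yield = 69.9%
Waste = 30.1%

Yield = 369 / 528 x 100 = 69.9%
Waste = 528 - 369 = 159 dm^2
Waste% = 100 - 69.9 = 30.1%


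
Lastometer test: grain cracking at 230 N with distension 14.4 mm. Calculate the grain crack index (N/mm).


16.0 N/mm

Grain crack index = force / distension
Index = 230 / 14.4 = 16.0 N/mm


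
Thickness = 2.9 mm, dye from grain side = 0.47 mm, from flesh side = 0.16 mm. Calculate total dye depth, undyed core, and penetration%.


Total dyed = 0.63 mm
Undyed core = 2.27 mm
Penetration = 21.7%

Total dyed = 0.47 + 0.16 = 0.63 mm
Undyed core = 2.9 - 0.63 = 2.27 mm
Penetration = 0.63 / 2.9 x 100 = 21.7%


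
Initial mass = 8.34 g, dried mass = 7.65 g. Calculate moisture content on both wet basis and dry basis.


Moisture lost = 8.34 - 7.65 = 0.69 g
Wet basis MC = 0.69 / 8.34 x 100 = 8.3%
Dry basis MC = 0.69 / 7.65 x 100 = 9.0%


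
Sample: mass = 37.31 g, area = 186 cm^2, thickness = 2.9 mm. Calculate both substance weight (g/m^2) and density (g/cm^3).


Substance weight = 2005.9 g/m^2
Density = 0.692 g/cm^3


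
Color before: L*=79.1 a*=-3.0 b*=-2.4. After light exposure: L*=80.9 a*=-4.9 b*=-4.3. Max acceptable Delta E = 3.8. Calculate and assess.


Delta E = 3.23
Passes: Yes

dL = 1.8, da = -1.9, db = -1.9
dE = sqrt((1.8)^2 + (-1.9)^2 + (-1.9)^2) = 3.23
Max = 3.8
Passes: Yes


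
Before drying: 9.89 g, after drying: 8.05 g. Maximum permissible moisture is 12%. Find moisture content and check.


Moisture content = 18.6%
Acceptable: No


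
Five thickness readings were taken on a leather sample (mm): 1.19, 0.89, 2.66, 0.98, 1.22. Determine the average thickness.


1.39 mm

Sum = 1.19 + 0.89 + 2.66 + 0.98 + 1.22 = 6.94
Average = 6.94 / 5 = 1.39 mm


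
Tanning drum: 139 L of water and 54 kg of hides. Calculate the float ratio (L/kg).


2.6


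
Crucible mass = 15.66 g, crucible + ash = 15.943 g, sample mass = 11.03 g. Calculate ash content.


Ash mass = 15.943 - 15.66 = 0.283 g
Ash% = 0.283 / 11.03 x 100 = 2.57%


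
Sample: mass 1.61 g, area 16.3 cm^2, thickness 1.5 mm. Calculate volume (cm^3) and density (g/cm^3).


Thickness in cm = 1.5 / 10 = 0.15 cm
Volume = 16.3 x 0.15 = 2.445 cm^3
Density = 1.61 / 2.445 = 0.658 g/cm^3


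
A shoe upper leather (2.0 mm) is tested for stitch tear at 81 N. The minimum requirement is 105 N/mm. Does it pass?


STS = 81 / 2.0 = 40.5 N/mm
Minimum required: 105 N/mm
Passes: No


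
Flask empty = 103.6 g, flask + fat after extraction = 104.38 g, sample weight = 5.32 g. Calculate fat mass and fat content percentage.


Fat mass = 104.38 - 103.6 = 0.78 g
Fat% = 0.78 / 5.32 x 100 = 14.7%


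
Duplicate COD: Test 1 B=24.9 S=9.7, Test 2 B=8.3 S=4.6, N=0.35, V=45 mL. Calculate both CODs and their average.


COD1 = (24.9 - 9.7) x 0.35 x 8000 / 45 = 945.8 mg/L
COD2 = (8.3 - 4.6) x 0.35 x 8000 / 45 = 230.2 mg/L
Average = (945.8 + 230.2) / 2 = 588.0 mg/L


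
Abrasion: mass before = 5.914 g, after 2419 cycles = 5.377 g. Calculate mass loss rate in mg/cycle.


Mass loss = 5.914 - 5.377 = 0.537 g
Rate = 0.537 / 2419 x 1000 = 0.222 mg/cycle


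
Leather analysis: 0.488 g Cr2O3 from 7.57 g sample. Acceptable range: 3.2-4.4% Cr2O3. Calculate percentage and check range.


Cr2O3% = 0.488 / 7.57 x 100 = 6.45%
Acceptable range: 3.2 to 4.4%
Within range: No


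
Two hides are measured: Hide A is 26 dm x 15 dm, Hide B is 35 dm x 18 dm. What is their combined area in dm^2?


Hide A area = 26 x 15 = 390 dm^2
Hide B area = 35 x 18 = 630 dm^2
Total = 390 + 630 = 1020 dm^2


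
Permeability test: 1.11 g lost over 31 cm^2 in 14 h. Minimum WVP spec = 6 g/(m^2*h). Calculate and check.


WVP = 25.58 g/(m^2*h)
Meets specification: Yes

WVP = 1.11 / (31 x 14) x 10000 = 25.58 g/(m^2*h)
Minimum: 6 g/(m^2*h)
Meets spec: Yes


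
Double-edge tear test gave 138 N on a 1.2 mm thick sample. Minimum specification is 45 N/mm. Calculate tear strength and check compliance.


Tear strength = 138 / 1.2 = 115.0 N/mm
Required minimum = 45 N/mm
Compliant: Yes


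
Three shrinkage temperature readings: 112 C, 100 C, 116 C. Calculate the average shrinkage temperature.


Average = (112 + 100 + 116) / 3
Average = 328 / 3 = 109.3 C


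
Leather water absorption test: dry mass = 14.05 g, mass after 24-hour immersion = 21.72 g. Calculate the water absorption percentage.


54.6%
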